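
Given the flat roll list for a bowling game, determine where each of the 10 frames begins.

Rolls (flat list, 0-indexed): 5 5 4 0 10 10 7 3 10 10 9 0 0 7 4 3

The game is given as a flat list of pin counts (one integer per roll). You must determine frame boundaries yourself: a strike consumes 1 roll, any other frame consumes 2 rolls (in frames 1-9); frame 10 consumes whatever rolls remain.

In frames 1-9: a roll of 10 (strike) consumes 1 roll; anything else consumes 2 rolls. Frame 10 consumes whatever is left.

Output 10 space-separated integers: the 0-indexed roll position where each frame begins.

Frame 1 starts at roll index 0: rolls=5,5 (sum=10), consumes 2 rolls
Frame 2 starts at roll index 2: rolls=4,0 (sum=4), consumes 2 rolls
Frame 3 starts at roll index 4: roll=10 (strike), consumes 1 roll
Frame 4 starts at roll index 5: roll=10 (strike), consumes 1 roll
Frame 5 starts at roll index 6: rolls=7,3 (sum=10), consumes 2 rolls
Frame 6 starts at roll index 8: roll=10 (strike), consumes 1 roll
Frame 7 starts at roll index 9: roll=10 (strike), consumes 1 roll
Frame 8 starts at roll index 10: rolls=9,0 (sum=9), consumes 2 rolls
Frame 9 starts at roll index 12: rolls=0,7 (sum=7), consumes 2 rolls
Frame 10 starts at roll index 14: 2 remaining rolls

Answer: 0 2 4 5 6 8 9 10 12 14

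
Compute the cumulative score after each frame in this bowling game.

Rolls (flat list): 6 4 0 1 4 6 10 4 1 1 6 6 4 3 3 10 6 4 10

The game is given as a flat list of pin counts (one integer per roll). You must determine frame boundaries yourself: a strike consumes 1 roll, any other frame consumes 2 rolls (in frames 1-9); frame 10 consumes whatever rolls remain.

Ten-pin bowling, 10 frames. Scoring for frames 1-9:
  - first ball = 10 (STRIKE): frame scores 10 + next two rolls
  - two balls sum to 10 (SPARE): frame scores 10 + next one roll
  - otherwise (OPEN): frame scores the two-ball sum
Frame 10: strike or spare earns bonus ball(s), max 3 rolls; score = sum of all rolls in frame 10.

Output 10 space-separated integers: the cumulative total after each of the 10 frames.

Answer: 10 11 31 46 51 58 71 77 97 117

Derivation:
Frame 1: SPARE (6+4=10). 10 + next roll (0) = 10. Cumulative: 10
Frame 2: OPEN (0+1=1). Cumulative: 11
Frame 3: SPARE (4+6=10). 10 + next roll (10) = 20. Cumulative: 31
Frame 4: STRIKE. 10 + next two rolls (4+1) = 15. Cumulative: 46
Frame 5: OPEN (4+1=5). Cumulative: 51
Frame 6: OPEN (1+6=7). Cumulative: 58
Frame 7: SPARE (6+4=10). 10 + next roll (3) = 13. Cumulative: 71
Frame 8: OPEN (3+3=6). Cumulative: 77
Frame 9: STRIKE. 10 + next two rolls (6+4) = 20. Cumulative: 97
Frame 10: SPARE. Sum of all frame-10 rolls (6+4+10) = 20. Cumulative: 117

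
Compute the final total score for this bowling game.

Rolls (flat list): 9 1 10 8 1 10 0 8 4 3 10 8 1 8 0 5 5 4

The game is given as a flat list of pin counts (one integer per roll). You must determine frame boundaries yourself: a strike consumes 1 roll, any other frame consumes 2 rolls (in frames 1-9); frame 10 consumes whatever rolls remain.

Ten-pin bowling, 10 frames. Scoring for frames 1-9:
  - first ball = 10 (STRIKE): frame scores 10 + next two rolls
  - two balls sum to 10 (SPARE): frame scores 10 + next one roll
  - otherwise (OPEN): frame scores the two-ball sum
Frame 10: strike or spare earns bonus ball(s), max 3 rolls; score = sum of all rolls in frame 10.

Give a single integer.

Answer: 131

Derivation:
Frame 1: SPARE (9+1=10). 10 + next roll (10) = 20. Cumulative: 20
Frame 2: STRIKE. 10 + next two rolls (8+1) = 19. Cumulative: 39
Frame 3: OPEN (8+1=9). Cumulative: 48
Frame 4: STRIKE. 10 + next two rolls (0+8) = 18. Cumulative: 66
Frame 5: OPEN (0+8=8). Cumulative: 74
Frame 6: OPEN (4+3=7). Cumulative: 81
Frame 7: STRIKE. 10 + next two rolls (8+1) = 19. Cumulative: 100
Frame 8: OPEN (8+1=9). Cumulative: 109
Frame 9: OPEN (8+0=8). Cumulative: 117
Frame 10: SPARE. Sum of all frame-10 rolls (5+5+4) = 14. Cumulative: 131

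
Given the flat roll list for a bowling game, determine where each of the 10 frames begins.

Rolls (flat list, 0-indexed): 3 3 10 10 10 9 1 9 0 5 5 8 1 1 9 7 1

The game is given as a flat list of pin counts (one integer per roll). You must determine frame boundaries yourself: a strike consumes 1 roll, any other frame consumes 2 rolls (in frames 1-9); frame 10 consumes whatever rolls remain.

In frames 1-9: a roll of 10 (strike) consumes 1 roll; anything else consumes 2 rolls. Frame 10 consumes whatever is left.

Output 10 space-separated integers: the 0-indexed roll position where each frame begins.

Answer: 0 2 3 4 5 7 9 11 13 15

Derivation:
Frame 1 starts at roll index 0: rolls=3,3 (sum=6), consumes 2 rolls
Frame 2 starts at roll index 2: roll=10 (strike), consumes 1 roll
Frame 3 starts at roll index 3: roll=10 (strike), consumes 1 roll
Frame 4 starts at roll index 4: roll=10 (strike), consumes 1 roll
Frame 5 starts at roll index 5: rolls=9,1 (sum=10), consumes 2 rolls
Frame 6 starts at roll index 7: rolls=9,0 (sum=9), consumes 2 rolls
Frame 7 starts at roll index 9: rolls=5,5 (sum=10), consumes 2 rolls
Frame 8 starts at roll index 11: rolls=8,1 (sum=9), consumes 2 rolls
Frame 9 starts at roll index 13: rolls=1,9 (sum=10), consumes 2 rolls
Frame 10 starts at roll index 15: 2 remaining rolls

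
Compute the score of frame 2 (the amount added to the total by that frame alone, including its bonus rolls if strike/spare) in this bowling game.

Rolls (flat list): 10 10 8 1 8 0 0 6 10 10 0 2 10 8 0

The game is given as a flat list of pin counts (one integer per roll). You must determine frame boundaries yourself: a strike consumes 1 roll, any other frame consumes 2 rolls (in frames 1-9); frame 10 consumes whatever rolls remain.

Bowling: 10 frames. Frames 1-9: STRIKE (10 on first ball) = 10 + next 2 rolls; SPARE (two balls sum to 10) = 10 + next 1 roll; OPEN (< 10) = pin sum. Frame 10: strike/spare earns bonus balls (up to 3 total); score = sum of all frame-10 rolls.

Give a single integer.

Frame 1: STRIKE. 10 + next two rolls (10+8) = 28. Cumulative: 28
Frame 2: STRIKE. 10 + next two rolls (8+1) = 19. Cumulative: 47
Frame 3: OPEN (8+1=9). Cumulative: 56
Frame 4: OPEN (8+0=8). Cumulative: 64

Answer: 19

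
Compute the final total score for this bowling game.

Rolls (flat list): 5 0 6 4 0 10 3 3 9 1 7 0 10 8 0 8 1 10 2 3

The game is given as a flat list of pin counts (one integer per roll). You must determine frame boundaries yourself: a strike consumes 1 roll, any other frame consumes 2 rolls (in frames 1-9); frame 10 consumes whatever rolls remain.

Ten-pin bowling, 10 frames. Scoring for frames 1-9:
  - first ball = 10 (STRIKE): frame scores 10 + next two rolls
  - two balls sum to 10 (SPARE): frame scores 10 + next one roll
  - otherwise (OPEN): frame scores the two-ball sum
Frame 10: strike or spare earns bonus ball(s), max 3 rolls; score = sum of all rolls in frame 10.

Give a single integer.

Frame 1: OPEN (5+0=5). Cumulative: 5
Frame 2: SPARE (6+4=10). 10 + next roll (0) = 10. Cumulative: 15
Frame 3: SPARE (0+10=10). 10 + next roll (3) = 13. Cumulative: 28
Frame 4: OPEN (3+3=6). Cumulative: 34
Frame 5: SPARE (9+1=10). 10 + next roll (7) = 17. Cumulative: 51
Frame 6: OPEN (7+0=7). Cumulative: 58
Frame 7: STRIKE. 10 + next two rolls (8+0) = 18. Cumulative: 76
Frame 8: OPEN (8+0=8). Cumulative: 84
Frame 9: OPEN (8+1=9). Cumulative: 93
Frame 10: STRIKE. Sum of all frame-10 rolls (10+2+3) = 15. Cumulative: 108

Answer: 108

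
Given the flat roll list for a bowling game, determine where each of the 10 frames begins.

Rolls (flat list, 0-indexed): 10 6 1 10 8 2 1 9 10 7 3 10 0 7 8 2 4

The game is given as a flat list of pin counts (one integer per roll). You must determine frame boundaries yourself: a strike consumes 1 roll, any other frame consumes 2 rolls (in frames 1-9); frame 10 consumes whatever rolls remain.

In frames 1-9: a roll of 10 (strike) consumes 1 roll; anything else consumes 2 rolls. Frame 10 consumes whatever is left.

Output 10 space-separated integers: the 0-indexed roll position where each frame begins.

Frame 1 starts at roll index 0: roll=10 (strike), consumes 1 roll
Frame 2 starts at roll index 1: rolls=6,1 (sum=7), consumes 2 rolls
Frame 3 starts at roll index 3: roll=10 (strike), consumes 1 roll
Frame 4 starts at roll index 4: rolls=8,2 (sum=10), consumes 2 rolls
Frame 5 starts at roll index 6: rolls=1,9 (sum=10), consumes 2 rolls
Frame 6 starts at roll index 8: roll=10 (strike), consumes 1 roll
Frame 7 starts at roll index 9: rolls=7,3 (sum=10), consumes 2 rolls
Frame 8 starts at roll index 11: roll=10 (strike), consumes 1 roll
Frame 9 starts at roll index 12: rolls=0,7 (sum=7), consumes 2 rolls
Frame 10 starts at roll index 14: 3 remaining rolls

Answer: 0 1 3 4 6 8 9 11 12 14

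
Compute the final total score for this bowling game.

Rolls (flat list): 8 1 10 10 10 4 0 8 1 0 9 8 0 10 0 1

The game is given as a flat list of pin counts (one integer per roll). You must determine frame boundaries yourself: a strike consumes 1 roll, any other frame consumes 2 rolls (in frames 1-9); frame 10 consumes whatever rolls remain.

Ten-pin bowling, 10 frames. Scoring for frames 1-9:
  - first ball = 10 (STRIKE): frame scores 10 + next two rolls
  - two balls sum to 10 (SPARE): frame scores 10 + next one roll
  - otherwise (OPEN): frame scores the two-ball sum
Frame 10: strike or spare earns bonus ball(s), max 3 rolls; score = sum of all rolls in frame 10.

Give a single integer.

Frame 1: OPEN (8+1=9). Cumulative: 9
Frame 2: STRIKE. 10 + next two rolls (10+10) = 30. Cumulative: 39
Frame 3: STRIKE. 10 + next two rolls (10+4) = 24. Cumulative: 63
Frame 4: STRIKE. 10 + next two rolls (4+0) = 14. Cumulative: 77
Frame 5: OPEN (4+0=4). Cumulative: 81
Frame 6: OPEN (8+1=9). Cumulative: 90
Frame 7: OPEN (0+9=9). Cumulative: 99
Frame 8: OPEN (8+0=8). Cumulative: 107
Frame 9: STRIKE. 10 + next two rolls (0+1) = 11. Cumulative: 118
Frame 10: OPEN. Sum of all frame-10 rolls (0+1) = 1. Cumulative: 119

Answer: 119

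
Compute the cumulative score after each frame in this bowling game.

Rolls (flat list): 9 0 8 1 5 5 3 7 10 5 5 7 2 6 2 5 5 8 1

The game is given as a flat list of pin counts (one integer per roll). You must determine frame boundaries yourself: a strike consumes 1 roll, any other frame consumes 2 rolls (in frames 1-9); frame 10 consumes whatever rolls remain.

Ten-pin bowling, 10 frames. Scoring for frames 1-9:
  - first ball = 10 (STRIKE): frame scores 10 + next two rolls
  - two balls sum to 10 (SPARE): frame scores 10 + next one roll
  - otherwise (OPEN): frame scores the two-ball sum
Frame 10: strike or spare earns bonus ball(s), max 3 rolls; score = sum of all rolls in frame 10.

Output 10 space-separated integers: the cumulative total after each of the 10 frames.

Answer: 9 18 31 51 71 88 97 105 123 132

Derivation:
Frame 1: OPEN (9+0=9). Cumulative: 9
Frame 2: OPEN (8+1=9). Cumulative: 18
Frame 3: SPARE (5+5=10). 10 + next roll (3) = 13. Cumulative: 31
Frame 4: SPARE (3+7=10). 10 + next roll (10) = 20. Cumulative: 51
Frame 5: STRIKE. 10 + next two rolls (5+5) = 20. Cumulative: 71
Frame 6: SPARE (5+5=10). 10 + next roll (7) = 17. Cumulative: 88
Frame 7: OPEN (7+2=9). Cumulative: 97
Frame 8: OPEN (6+2=8). Cumulative: 105
Frame 9: SPARE (5+5=10). 10 + next roll (8) = 18. Cumulative: 123
Frame 10: OPEN. Sum of all frame-10 rolls (8+1) = 9. Cumulative: 132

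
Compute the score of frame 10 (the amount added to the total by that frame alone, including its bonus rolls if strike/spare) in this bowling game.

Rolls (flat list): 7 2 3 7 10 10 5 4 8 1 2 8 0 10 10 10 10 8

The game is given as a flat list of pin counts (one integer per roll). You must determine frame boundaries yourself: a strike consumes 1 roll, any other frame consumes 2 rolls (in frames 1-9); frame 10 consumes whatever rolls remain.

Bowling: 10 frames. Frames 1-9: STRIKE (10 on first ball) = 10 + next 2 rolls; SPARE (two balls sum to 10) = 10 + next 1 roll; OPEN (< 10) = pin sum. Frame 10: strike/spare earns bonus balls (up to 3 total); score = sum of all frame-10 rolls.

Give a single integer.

Frame 1: OPEN (7+2=9). Cumulative: 9
Frame 2: SPARE (3+7=10). 10 + next roll (10) = 20. Cumulative: 29
Frame 3: STRIKE. 10 + next two rolls (10+5) = 25. Cumulative: 54
Frame 4: STRIKE. 10 + next two rolls (5+4) = 19. Cumulative: 73
Frame 5: OPEN (5+4=9). Cumulative: 82
Frame 6: OPEN (8+1=9). Cumulative: 91
Frame 7: SPARE (2+8=10). 10 + next roll (0) = 10. Cumulative: 101
Frame 8: SPARE (0+10=10). 10 + next roll (10) = 20. Cumulative: 121
Frame 9: STRIKE. 10 + next two rolls (10+10) = 30. Cumulative: 151
Frame 10: STRIKE. Sum of all frame-10 rolls (10+10+8) = 28. Cumulative: 179

Answer: 28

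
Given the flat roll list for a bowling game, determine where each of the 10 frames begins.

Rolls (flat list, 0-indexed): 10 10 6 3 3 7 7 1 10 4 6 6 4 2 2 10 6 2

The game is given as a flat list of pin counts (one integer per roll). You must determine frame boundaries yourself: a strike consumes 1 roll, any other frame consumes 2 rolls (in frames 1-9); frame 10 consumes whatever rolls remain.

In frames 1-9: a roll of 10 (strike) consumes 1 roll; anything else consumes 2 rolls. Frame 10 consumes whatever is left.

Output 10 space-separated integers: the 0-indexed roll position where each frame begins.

Frame 1 starts at roll index 0: roll=10 (strike), consumes 1 roll
Frame 2 starts at roll index 1: roll=10 (strike), consumes 1 roll
Frame 3 starts at roll index 2: rolls=6,3 (sum=9), consumes 2 rolls
Frame 4 starts at roll index 4: rolls=3,7 (sum=10), consumes 2 rolls
Frame 5 starts at roll index 6: rolls=7,1 (sum=8), consumes 2 rolls
Frame 6 starts at roll index 8: roll=10 (strike), consumes 1 roll
Frame 7 starts at roll index 9: rolls=4,6 (sum=10), consumes 2 rolls
Frame 8 starts at roll index 11: rolls=6,4 (sum=10), consumes 2 rolls
Frame 9 starts at roll index 13: rolls=2,2 (sum=4), consumes 2 rolls
Frame 10 starts at roll index 15: 3 remaining rolls

Answer: 0 1 2 4 6 8 9 11 13 15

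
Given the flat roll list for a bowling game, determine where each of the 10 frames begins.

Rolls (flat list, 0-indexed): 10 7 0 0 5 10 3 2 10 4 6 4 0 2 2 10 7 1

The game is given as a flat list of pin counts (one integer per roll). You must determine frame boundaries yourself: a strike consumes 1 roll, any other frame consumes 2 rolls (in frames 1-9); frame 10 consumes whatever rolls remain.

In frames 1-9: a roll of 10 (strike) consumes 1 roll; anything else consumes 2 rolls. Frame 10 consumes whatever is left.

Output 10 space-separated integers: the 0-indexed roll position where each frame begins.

Frame 1 starts at roll index 0: roll=10 (strike), consumes 1 roll
Frame 2 starts at roll index 1: rolls=7,0 (sum=7), consumes 2 rolls
Frame 3 starts at roll index 3: rolls=0,5 (sum=5), consumes 2 rolls
Frame 4 starts at roll index 5: roll=10 (strike), consumes 1 roll
Frame 5 starts at roll index 6: rolls=3,2 (sum=5), consumes 2 rolls
Frame 6 starts at roll index 8: roll=10 (strike), consumes 1 roll
Frame 7 starts at roll index 9: rolls=4,6 (sum=10), consumes 2 rolls
Frame 8 starts at roll index 11: rolls=4,0 (sum=4), consumes 2 rolls
Frame 9 starts at roll index 13: rolls=2,2 (sum=4), consumes 2 rolls
Frame 10 starts at roll index 15: 3 remaining rolls

Answer: 0 1 3 5 6 8 9 11 13 15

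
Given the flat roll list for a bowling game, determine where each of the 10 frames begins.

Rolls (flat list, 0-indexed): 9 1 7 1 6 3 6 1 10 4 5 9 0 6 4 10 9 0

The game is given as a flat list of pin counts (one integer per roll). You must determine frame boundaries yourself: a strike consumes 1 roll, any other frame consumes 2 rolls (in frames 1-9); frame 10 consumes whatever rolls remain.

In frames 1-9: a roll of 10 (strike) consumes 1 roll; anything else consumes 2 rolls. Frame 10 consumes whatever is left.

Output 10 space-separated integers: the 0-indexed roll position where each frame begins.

Frame 1 starts at roll index 0: rolls=9,1 (sum=10), consumes 2 rolls
Frame 2 starts at roll index 2: rolls=7,1 (sum=8), consumes 2 rolls
Frame 3 starts at roll index 4: rolls=6,3 (sum=9), consumes 2 rolls
Frame 4 starts at roll index 6: rolls=6,1 (sum=7), consumes 2 rolls
Frame 5 starts at roll index 8: roll=10 (strike), consumes 1 roll
Frame 6 starts at roll index 9: rolls=4,5 (sum=9), consumes 2 rolls
Frame 7 starts at roll index 11: rolls=9,0 (sum=9), consumes 2 rolls
Frame 8 starts at roll index 13: rolls=6,4 (sum=10), consumes 2 rolls
Frame 9 starts at roll index 15: roll=10 (strike), consumes 1 roll
Frame 10 starts at roll index 16: 2 remaining rolls

Answer: 0 2 4 6 8 9 11 13 15 16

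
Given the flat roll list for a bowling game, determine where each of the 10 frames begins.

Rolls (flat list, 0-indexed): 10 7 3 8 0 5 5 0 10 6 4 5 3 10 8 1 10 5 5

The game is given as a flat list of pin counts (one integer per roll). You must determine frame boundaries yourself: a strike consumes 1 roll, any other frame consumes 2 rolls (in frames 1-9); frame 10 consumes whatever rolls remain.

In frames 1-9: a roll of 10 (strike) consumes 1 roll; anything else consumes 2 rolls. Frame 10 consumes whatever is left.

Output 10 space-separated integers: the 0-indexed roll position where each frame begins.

Frame 1 starts at roll index 0: roll=10 (strike), consumes 1 roll
Frame 2 starts at roll index 1: rolls=7,3 (sum=10), consumes 2 rolls
Frame 3 starts at roll index 3: rolls=8,0 (sum=8), consumes 2 rolls
Frame 4 starts at roll index 5: rolls=5,5 (sum=10), consumes 2 rolls
Frame 5 starts at roll index 7: rolls=0,10 (sum=10), consumes 2 rolls
Frame 6 starts at roll index 9: rolls=6,4 (sum=10), consumes 2 rolls
Frame 7 starts at roll index 11: rolls=5,3 (sum=8), consumes 2 rolls
Frame 8 starts at roll index 13: roll=10 (strike), consumes 1 roll
Frame 9 starts at roll index 14: rolls=8,1 (sum=9), consumes 2 rolls
Frame 10 starts at roll index 16: 3 remaining rolls

Answer: 0 1 3 5 7 9 11 13 14 16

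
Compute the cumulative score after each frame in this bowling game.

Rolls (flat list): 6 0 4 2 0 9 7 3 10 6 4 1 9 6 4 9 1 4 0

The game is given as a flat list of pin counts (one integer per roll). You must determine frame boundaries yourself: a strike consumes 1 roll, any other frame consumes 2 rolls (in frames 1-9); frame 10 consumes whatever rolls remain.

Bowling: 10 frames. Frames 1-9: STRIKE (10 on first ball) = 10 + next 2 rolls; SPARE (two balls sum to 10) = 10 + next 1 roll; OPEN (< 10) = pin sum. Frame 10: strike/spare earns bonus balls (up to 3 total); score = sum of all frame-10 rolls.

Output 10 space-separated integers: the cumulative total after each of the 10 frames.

Answer: 6 12 21 41 61 72 88 107 121 125

Derivation:
Frame 1: OPEN (6+0=6). Cumulative: 6
Frame 2: OPEN (4+2=6). Cumulative: 12
Frame 3: OPEN (0+9=9). Cumulative: 21
Frame 4: SPARE (7+3=10). 10 + next roll (10) = 20. Cumulative: 41
Frame 5: STRIKE. 10 + next two rolls (6+4) = 20. Cumulative: 61
Frame 6: SPARE (6+4=10). 10 + next roll (1) = 11. Cumulative: 72
Frame 7: SPARE (1+9=10). 10 + next roll (6) = 16. Cumulative: 88
Frame 8: SPARE (6+4=10). 10 + next roll (9) = 19. Cumulative: 107
Frame 9: SPARE (9+1=10). 10 + next roll (4) = 14. Cumulative: 121
Frame 10: OPEN. Sum of all frame-10 rolls (4+0) = 4. Cumulative: 125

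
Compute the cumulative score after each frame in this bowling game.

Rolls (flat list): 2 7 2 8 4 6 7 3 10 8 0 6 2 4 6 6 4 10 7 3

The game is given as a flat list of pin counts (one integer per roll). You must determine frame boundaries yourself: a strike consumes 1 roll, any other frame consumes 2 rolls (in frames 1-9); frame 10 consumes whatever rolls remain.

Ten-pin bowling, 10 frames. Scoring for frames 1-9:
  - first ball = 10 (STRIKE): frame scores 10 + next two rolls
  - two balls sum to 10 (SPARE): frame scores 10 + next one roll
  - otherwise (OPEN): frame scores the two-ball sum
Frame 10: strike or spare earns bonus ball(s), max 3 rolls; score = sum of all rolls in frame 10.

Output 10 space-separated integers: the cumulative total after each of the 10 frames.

Answer: 9 23 40 60 78 86 94 110 130 150

Derivation:
Frame 1: OPEN (2+7=9). Cumulative: 9
Frame 2: SPARE (2+8=10). 10 + next roll (4) = 14. Cumulative: 23
Frame 3: SPARE (4+6=10). 10 + next roll (7) = 17. Cumulative: 40
Frame 4: SPARE (7+3=10). 10 + next roll (10) = 20. Cumulative: 60
Frame 5: STRIKE. 10 + next two rolls (8+0) = 18. Cumulative: 78
Frame 6: OPEN (8+0=8). Cumulative: 86
Frame 7: OPEN (6+2=8). Cumulative: 94
Frame 8: SPARE (4+6=10). 10 + next roll (6) = 16. Cumulative: 110
Frame 9: SPARE (6+4=10). 10 + next roll (10) = 20. Cumulative: 130
Frame 10: STRIKE. Sum of all frame-10 rolls (10+7+3) = 20. Cumulative: 150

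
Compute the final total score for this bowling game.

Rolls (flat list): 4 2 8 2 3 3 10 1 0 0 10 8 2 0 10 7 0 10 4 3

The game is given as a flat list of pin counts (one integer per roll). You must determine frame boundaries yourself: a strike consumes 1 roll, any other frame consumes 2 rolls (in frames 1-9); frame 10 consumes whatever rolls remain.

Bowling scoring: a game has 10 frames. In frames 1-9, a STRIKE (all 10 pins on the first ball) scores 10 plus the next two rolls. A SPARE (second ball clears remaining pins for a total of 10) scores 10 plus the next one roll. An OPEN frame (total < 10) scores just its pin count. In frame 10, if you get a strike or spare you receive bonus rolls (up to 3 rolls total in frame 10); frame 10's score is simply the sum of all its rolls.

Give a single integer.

Answer: 106

Derivation:
Frame 1: OPEN (4+2=6). Cumulative: 6
Frame 2: SPARE (8+2=10). 10 + next roll (3) = 13. Cumulative: 19
Frame 3: OPEN (3+3=6). Cumulative: 25
Frame 4: STRIKE. 10 + next two rolls (1+0) = 11. Cumulative: 36
Frame 5: OPEN (1+0=1). Cumulative: 37
Frame 6: SPARE (0+10=10). 10 + next roll (8) = 18. Cumulative: 55
Frame 7: SPARE (8+2=10). 10 + next roll (0) = 10. Cumulative: 65
Frame 8: SPARE (0+10=10). 10 + next roll (7) = 17. Cumulative: 82
Frame 9: OPEN (7+0=7). Cumulative: 89
Frame 10: STRIKE. Sum of all frame-10 rolls (10+4+3) = 17. Cumulative: 106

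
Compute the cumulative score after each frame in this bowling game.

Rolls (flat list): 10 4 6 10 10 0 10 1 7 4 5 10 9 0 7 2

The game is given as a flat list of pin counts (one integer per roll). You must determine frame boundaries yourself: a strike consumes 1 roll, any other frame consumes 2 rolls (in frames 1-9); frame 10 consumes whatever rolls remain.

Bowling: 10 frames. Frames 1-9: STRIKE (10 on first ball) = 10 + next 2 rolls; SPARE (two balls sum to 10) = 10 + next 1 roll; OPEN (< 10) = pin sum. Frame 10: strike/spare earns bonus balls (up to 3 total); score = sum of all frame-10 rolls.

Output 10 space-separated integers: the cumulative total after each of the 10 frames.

Frame 1: STRIKE. 10 + next two rolls (4+6) = 20. Cumulative: 20
Frame 2: SPARE (4+6=10). 10 + next roll (10) = 20. Cumulative: 40
Frame 3: STRIKE. 10 + next two rolls (10+0) = 20. Cumulative: 60
Frame 4: STRIKE. 10 + next two rolls (0+10) = 20. Cumulative: 80
Frame 5: SPARE (0+10=10). 10 + next roll (1) = 11. Cumulative: 91
Frame 6: OPEN (1+7=8). Cumulative: 99
Frame 7: OPEN (4+5=9). Cumulative: 108
Frame 8: STRIKE. 10 + next two rolls (9+0) = 19. Cumulative: 127
Frame 9: OPEN (9+0=9). Cumulative: 136
Frame 10: OPEN. Sum of all frame-10 rolls (7+2) = 9. Cumulative: 145

Answer: 20 40 60 80 91 99 108 127 136 145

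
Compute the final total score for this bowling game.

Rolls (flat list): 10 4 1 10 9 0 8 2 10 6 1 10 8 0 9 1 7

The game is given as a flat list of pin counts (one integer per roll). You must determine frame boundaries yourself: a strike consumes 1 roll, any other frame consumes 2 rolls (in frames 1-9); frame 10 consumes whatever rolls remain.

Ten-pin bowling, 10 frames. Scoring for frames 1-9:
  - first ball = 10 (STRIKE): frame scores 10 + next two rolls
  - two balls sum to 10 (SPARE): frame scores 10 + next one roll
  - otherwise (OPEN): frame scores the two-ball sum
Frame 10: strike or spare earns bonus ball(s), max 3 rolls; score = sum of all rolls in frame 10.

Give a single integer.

Answer: 135

Derivation:
Frame 1: STRIKE. 10 + next two rolls (4+1) = 15. Cumulative: 15
Frame 2: OPEN (4+1=5). Cumulative: 20
Frame 3: STRIKE. 10 + next two rolls (9+0) = 19. Cumulative: 39
Frame 4: OPEN (9+0=9). Cumulative: 48
Frame 5: SPARE (8+2=10). 10 + next roll (10) = 20. Cumulative: 68
Frame 6: STRIKE. 10 + next two rolls (6+1) = 17. Cumulative: 85
Frame 7: OPEN (6+1=7). Cumulative: 92
Frame 8: STRIKE. 10 + next two rolls (8+0) = 18. Cumulative: 110
Frame 9: OPEN (8+0=8). Cumulative: 118
Frame 10: SPARE. Sum of all frame-10 rolls (9+1+7) = 17. Cumulative: 135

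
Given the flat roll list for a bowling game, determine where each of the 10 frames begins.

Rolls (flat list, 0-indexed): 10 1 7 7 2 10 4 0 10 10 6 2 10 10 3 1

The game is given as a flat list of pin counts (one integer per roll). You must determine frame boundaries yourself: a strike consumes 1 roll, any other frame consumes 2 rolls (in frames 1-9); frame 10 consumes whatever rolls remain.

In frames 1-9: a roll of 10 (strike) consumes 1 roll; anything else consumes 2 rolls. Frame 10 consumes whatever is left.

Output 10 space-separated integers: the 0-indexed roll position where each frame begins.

Answer: 0 1 3 5 6 8 9 10 12 13

Derivation:
Frame 1 starts at roll index 0: roll=10 (strike), consumes 1 roll
Frame 2 starts at roll index 1: rolls=1,7 (sum=8), consumes 2 rolls
Frame 3 starts at roll index 3: rolls=7,2 (sum=9), consumes 2 rolls
Frame 4 starts at roll index 5: roll=10 (strike), consumes 1 roll
Frame 5 starts at roll index 6: rolls=4,0 (sum=4), consumes 2 rolls
Frame 6 starts at roll index 8: roll=10 (strike), consumes 1 roll
Frame 7 starts at roll index 9: roll=10 (strike), consumes 1 roll
Frame 8 starts at roll index 10: rolls=6,2 (sum=8), consumes 2 rolls
Frame 9 starts at roll index 12: roll=10 (strike), consumes 1 roll
Frame 10 starts at roll index 13: 3 remaining rolls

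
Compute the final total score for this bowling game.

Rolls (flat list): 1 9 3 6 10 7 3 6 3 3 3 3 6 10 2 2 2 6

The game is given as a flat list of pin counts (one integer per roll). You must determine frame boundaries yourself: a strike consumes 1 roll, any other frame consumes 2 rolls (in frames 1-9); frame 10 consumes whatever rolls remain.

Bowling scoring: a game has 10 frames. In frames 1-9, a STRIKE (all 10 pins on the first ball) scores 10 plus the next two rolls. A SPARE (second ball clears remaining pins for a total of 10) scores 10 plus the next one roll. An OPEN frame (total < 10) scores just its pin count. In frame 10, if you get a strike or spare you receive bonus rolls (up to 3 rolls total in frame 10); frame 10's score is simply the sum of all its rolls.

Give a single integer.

Answer: 108

Derivation:
Frame 1: SPARE (1+9=10). 10 + next roll (3) = 13. Cumulative: 13
Frame 2: OPEN (3+6=9). Cumulative: 22
Frame 3: STRIKE. 10 + next two rolls (7+3) = 20. Cumulative: 42
Frame 4: SPARE (7+3=10). 10 + next roll (6) = 16. Cumulative: 58
Frame 5: OPEN (6+3=9). Cumulative: 67
Frame 6: OPEN (3+3=6). Cumulative: 73
Frame 7: OPEN (3+6=9). Cumulative: 82
Frame 8: STRIKE. 10 + next two rolls (2+2) = 14. Cumulative: 96
Frame 9: OPEN (2+2=4). Cumulative: 100
Frame 10: OPEN. Sum of all frame-10 rolls (2+6) = 8. Cumulative: 108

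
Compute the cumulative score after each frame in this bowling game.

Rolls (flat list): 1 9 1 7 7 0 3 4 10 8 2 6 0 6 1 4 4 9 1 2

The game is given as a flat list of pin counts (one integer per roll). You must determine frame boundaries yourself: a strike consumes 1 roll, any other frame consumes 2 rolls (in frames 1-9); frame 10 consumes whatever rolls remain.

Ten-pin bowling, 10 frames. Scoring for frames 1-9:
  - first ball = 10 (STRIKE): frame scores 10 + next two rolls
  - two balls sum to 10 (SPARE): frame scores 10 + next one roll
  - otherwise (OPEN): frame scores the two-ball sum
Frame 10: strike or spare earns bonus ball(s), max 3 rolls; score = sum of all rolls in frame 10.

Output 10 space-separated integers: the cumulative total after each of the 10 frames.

Answer: 11 19 26 33 53 69 75 82 90 102

Derivation:
Frame 1: SPARE (1+9=10). 10 + next roll (1) = 11. Cumulative: 11
Frame 2: OPEN (1+7=8). Cumulative: 19
Frame 3: OPEN (7+0=7). Cumulative: 26
Frame 4: OPEN (3+4=7). Cumulative: 33
Frame 5: STRIKE. 10 + next two rolls (8+2) = 20. Cumulative: 53
Frame 6: SPARE (8+2=10). 10 + next roll (6) = 16. Cumulative: 69
Frame 7: OPEN (6+0=6). Cumulative: 75
Frame 8: OPEN (6+1=7). Cumulative: 82
Frame 9: OPEN (4+4=8). Cumulative: 90
Frame 10: SPARE. Sum of all frame-10 rolls (9+1+2) = 12. Cumulative: 102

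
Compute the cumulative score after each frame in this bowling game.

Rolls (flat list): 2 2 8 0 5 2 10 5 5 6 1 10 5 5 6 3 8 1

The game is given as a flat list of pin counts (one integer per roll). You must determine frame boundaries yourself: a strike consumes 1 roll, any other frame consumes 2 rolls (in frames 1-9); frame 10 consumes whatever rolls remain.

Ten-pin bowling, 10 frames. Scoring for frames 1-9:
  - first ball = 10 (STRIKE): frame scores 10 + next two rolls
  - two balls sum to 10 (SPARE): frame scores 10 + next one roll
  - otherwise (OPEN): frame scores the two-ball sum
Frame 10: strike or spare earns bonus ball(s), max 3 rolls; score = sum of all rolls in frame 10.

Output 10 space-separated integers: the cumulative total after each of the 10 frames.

Frame 1: OPEN (2+2=4). Cumulative: 4
Frame 2: OPEN (8+0=8). Cumulative: 12
Frame 3: OPEN (5+2=7). Cumulative: 19
Frame 4: STRIKE. 10 + next two rolls (5+5) = 20. Cumulative: 39
Frame 5: SPARE (5+5=10). 10 + next roll (6) = 16. Cumulative: 55
Frame 6: OPEN (6+1=7). Cumulative: 62
Frame 7: STRIKE. 10 + next two rolls (5+5) = 20. Cumulative: 82
Frame 8: SPARE (5+5=10). 10 + next roll (6) = 16. Cumulative: 98
Frame 9: OPEN (6+3=9). Cumulative: 107
Frame 10: OPEN. Sum of all frame-10 rolls (8+1) = 9. Cumulative: 116

Answer: 4 12 19 39 55 62 82 98 107 116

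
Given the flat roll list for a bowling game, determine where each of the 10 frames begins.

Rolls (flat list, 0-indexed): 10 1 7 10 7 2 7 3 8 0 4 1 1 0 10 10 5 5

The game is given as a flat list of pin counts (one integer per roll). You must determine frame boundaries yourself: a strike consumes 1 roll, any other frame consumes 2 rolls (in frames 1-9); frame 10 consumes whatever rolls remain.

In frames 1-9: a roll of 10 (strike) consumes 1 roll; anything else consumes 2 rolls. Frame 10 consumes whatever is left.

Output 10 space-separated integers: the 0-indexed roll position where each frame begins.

Answer: 0 1 3 4 6 8 10 12 14 15

Derivation:
Frame 1 starts at roll index 0: roll=10 (strike), consumes 1 roll
Frame 2 starts at roll index 1: rolls=1,7 (sum=8), consumes 2 rolls
Frame 3 starts at roll index 3: roll=10 (strike), consumes 1 roll
Frame 4 starts at roll index 4: rolls=7,2 (sum=9), consumes 2 rolls
Frame 5 starts at roll index 6: rolls=7,3 (sum=10), consumes 2 rolls
Frame 6 starts at roll index 8: rolls=8,0 (sum=8), consumes 2 rolls
Frame 7 starts at roll index 10: rolls=4,1 (sum=5), consumes 2 rolls
Frame 8 starts at roll index 12: rolls=1,0 (sum=1), consumes 2 rolls
Frame 9 starts at roll index 14: roll=10 (strike), consumes 1 roll
Frame 10 starts at roll index 15: 3 remaining rolls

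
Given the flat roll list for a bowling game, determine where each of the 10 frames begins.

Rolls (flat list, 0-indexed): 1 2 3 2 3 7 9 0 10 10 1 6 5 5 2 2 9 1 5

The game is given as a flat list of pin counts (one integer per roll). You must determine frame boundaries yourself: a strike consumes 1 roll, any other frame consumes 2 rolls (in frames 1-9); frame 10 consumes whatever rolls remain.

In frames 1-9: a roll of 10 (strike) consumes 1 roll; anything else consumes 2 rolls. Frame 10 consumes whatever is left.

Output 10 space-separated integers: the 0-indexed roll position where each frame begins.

Frame 1 starts at roll index 0: rolls=1,2 (sum=3), consumes 2 rolls
Frame 2 starts at roll index 2: rolls=3,2 (sum=5), consumes 2 rolls
Frame 3 starts at roll index 4: rolls=3,7 (sum=10), consumes 2 rolls
Frame 4 starts at roll index 6: rolls=9,0 (sum=9), consumes 2 rolls
Frame 5 starts at roll index 8: roll=10 (strike), consumes 1 roll
Frame 6 starts at roll index 9: roll=10 (strike), consumes 1 roll
Frame 7 starts at roll index 10: rolls=1,6 (sum=7), consumes 2 rolls
Frame 8 starts at roll index 12: rolls=5,5 (sum=10), consumes 2 rolls
Frame 9 starts at roll index 14: rolls=2,2 (sum=4), consumes 2 rolls
Frame 10 starts at roll index 16: 3 remaining rolls

Answer: 0 2 4 6 8 9 10 12 14 16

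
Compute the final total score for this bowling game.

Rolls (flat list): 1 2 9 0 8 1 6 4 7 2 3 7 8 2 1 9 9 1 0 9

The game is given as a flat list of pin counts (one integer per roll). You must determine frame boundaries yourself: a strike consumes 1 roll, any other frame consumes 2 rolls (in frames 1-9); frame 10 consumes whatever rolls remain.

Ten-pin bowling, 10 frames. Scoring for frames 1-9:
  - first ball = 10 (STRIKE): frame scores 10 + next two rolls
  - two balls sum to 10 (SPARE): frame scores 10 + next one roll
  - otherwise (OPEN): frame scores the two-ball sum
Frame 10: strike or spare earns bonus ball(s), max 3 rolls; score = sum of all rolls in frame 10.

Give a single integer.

Answer: 114

Derivation:
Frame 1: OPEN (1+2=3). Cumulative: 3
Frame 2: OPEN (9+0=9). Cumulative: 12
Frame 3: OPEN (8+1=9). Cumulative: 21
Frame 4: SPARE (6+4=10). 10 + next roll (7) = 17. Cumulative: 38
Frame 5: OPEN (7+2=9). Cumulative: 47
Frame 6: SPARE (3+7=10). 10 + next roll (8) = 18. Cumulative: 65
Frame 7: SPARE (8+2=10). 10 + next roll (1) = 11. Cumulative: 76
Frame 8: SPARE (1+9=10). 10 + next roll (9) = 19. Cumulative: 95
Frame 9: SPARE (9+1=10). 10 + next roll (0) = 10. Cumulative: 105
Frame 10: OPEN. Sum of all frame-10 rolls (0+9) = 9. Cumulative: 114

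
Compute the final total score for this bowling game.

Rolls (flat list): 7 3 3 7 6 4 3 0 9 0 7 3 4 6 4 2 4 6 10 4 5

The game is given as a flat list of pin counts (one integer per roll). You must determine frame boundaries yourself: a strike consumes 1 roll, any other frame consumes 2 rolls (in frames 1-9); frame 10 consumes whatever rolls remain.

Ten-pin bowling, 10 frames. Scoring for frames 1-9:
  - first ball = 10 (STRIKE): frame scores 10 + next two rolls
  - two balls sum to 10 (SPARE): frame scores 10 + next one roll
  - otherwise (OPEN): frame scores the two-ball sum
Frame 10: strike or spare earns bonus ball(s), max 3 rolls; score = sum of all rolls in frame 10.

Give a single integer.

Frame 1: SPARE (7+3=10). 10 + next roll (3) = 13. Cumulative: 13
Frame 2: SPARE (3+7=10). 10 + next roll (6) = 16. Cumulative: 29
Frame 3: SPARE (6+4=10). 10 + next roll (3) = 13. Cumulative: 42
Frame 4: OPEN (3+0=3). Cumulative: 45
Frame 5: OPEN (9+0=9). Cumulative: 54
Frame 6: SPARE (7+3=10). 10 + next roll (4) = 14. Cumulative: 68
Frame 7: SPARE (4+6=10). 10 + next roll (4) = 14. Cumulative: 82
Frame 8: OPEN (4+2=6). Cumulative: 88
Frame 9: SPARE (4+6=10). 10 + next roll (10) = 20. Cumulative: 108
Frame 10: STRIKE. Sum of all frame-10 rolls (10+4+5) = 19. Cumulative: 127

Answer: 127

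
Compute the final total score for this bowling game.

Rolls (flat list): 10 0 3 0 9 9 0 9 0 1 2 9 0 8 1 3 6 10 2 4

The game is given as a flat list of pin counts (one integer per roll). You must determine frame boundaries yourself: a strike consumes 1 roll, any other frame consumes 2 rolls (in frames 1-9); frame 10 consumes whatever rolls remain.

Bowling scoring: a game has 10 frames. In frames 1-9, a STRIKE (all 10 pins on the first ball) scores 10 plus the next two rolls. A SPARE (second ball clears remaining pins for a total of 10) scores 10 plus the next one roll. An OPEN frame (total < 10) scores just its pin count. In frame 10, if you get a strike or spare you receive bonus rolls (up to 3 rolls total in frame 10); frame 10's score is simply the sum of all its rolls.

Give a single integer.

Answer: 89

Derivation:
Frame 1: STRIKE. 10 + next two rolls (0+3) = 13. Cumulative: 13
Frame 2: OPEN (0+3=3). Cumulative: 16
Frame 3: OPEN (0+9=9). Cumulative: 25
Frame 4: OPEN (9+0=9). Cumulative: 34
Frame 5: OPEN (9+0=9). Cumulative: 43
Frame 6: OPEN (1+2=3). Cumulative: 46
Frame 7: OPEN (9+0=9). Cumulative: 55
Frame 8: OPEN (8+1=9). Cumulative: 64
Frame 9: OPEN (3+6=9). Cumulative: 73
Frame 10: STRIKE. Sum of all frame-10 rolls (10+2+4) = 16. Cumulative: 89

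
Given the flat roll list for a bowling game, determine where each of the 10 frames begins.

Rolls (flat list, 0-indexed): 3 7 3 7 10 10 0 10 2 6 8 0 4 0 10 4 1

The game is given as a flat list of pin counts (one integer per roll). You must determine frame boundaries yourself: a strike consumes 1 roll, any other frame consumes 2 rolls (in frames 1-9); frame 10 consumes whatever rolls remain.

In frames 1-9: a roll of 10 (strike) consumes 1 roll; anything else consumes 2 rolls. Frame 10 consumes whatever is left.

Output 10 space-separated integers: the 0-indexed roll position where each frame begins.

Answer: 0 2 4 5 6 8 10 12 14 15

Derivation:
Frame 1 starts at roll index 0: rolls=3,7 (sum=10), consumes 2 rolls
Frame 2 starts at roll index 2: rolls=3,7 (sum=10), consumes 2 rolls
Frame 3 starts at roll index 4: roll=10 (strike), consumes 1 roll
Frame 4 starts at roll index 5: roll=10 (strike), consumes 1 roll
Frame 5 starts at roll index 6: rolls=0,10 (sum=10), consumes 2 rolls
Frame 6 starts at roll index 8: rolls=2,6 (sum=8), consumes 2 rolls
Frame 7 starts at roll index 10: rolls=8,0 (sum=8), consumes 2 rolls
Frame 8 starts at roll index 12: rolls=4,0 (sum=4), consumes 2 rolls
Frame 9 starts at roll index 14: roll=10 (strike), consumes 1 roll
Frame 10 starts at roll index 15: 2 remaining rolls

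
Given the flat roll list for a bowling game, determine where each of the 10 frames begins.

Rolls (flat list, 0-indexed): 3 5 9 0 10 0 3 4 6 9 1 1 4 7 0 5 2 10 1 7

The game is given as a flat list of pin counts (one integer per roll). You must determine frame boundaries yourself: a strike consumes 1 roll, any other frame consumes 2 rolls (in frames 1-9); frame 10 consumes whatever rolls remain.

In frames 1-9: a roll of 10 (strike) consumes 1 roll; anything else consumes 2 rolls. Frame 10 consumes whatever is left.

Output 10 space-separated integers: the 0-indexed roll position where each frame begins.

Answer: 0 2 4 5 7 9 11 13 15 17

Derivation:
Frame 1 starts at roll index 0: rolls=3,5 (sum=8), consumes 2 rolls
Frame 2 starts at roll index 2: rolls=9,0 (sum=9), consumes 2 rolls
Frame 3 starts at roll index 4: roll=10 (strike), consumes 1 roll
Frame 4 starts at roll index 5: rolls=0,3 (sum=3), consumes 2 rolls
Frame 5 starts at roll index 7: rolls=4,6 (sum=10), consumes 2 rolls
Frame 6 starts at roll index 9: rolls=9,1 (sum=10), consumes 2 rolls
Frame 7 starts at roll index 11: rolls=1,4 (sum=5), consumes 2 rolls
Frame 8 starts at roll index 13: rolls=7,0 (sum=7), consumes 2 rolls
Frame 9 starts at roll index 15: rolls=5,2 (sum=7), consumes 2 rolls
Frame 10 starts at roll index 17: 3 remaining rolls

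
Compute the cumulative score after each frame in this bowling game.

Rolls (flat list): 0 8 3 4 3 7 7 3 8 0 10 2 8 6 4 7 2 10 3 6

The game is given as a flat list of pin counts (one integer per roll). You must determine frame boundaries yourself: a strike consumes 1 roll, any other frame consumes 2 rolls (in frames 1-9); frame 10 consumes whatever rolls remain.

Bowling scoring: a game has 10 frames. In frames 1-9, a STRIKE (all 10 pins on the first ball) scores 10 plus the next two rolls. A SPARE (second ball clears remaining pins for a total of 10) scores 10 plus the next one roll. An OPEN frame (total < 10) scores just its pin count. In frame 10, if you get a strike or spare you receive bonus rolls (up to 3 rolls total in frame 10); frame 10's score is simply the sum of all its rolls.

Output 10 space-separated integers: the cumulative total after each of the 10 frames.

Answer: 8 15 32 50 58 78 94 111 120 139

Derivation:
Frame 1: OPEN (0+8=8). Cumulative: 8
Frame 2: OPEN (3+4=7). Cumulative: 15
Frame 3: SPARE (3+7=10). 10 + next roll (7) = 17. Cumulative: 32
Frame 4: SPARE (7+3=10). 10 + next roll (8) = 18. Cumulative: 50
Frame 5: OPEN (8+0=8). Cumulative: 58
Frame 6: STRIKE. 10 + next two rolls (2+8) = 20. Cumulative: 78
Frame 7: SPARE (2+8=10). 10 + next roll (6) = 16. Cumulative: 94
Frame 8: SPARE (6+4=10). 10 + next roll (7) = 17. Cumulative: 111
Frame 9: OPEN (7+2=9). Cumulative: 120
Frame 10: STRIKE. Sum of all frame-10 rolls (10+3+6) = 19. Cumulative: 139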